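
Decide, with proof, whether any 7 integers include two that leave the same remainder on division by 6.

Partition the integers by their residue mod 6; there are 6 classes.
Since 7 > 6, two of the 7 integers must share a residue class by the pigeonhole principle; call them a and b.
That is, a and b leave the same remainder on division by 6, as claimed.

Yes, this is always true.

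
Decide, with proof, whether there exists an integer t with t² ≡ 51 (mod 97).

Apply Euler's criterion with the prime 97: 51 is a quadratic residue iff 51^48 ≡ 1 (mod 97), and a non-residue iff it is ≡ −1.
Repeated squaring mod 97: 51^2 = 2601 ≡ 79; 51^4 ≡ 79² = 6241 ≡ 33; 51^8 ≡ 33² = 1089 ≡ 22; 51^16 ≡ 22² = 484 ≡ 96; 51^32 ≡ 96² = 9216 ≡ 1.
Since 48 = 32 + 16, 51^48 ≡ 1 · 96; multiplying out mod 97: 1·96 = 96 ≡ 96. Thus 51^48 ≡ 96 ≡ −1 (mod 97).
By Euler's criterion 51 is a quadratic non-residue mod 97: no t satisfies t² ≡ 51 (mod 97).

There is no such integer.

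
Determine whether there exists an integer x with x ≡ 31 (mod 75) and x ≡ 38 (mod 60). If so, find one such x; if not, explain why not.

Reduce both congruences modulo 15, which divides 75 and 60: they say x ≡ 31 (mod 15) and x ≡ 38 (mod 15).
These are incompatible: 31 − 38 = -7 is not divisible by 15.
Therefore no such x exists.

No, no such integer exists.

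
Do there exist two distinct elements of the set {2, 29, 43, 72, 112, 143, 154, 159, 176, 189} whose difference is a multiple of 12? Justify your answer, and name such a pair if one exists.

Residues mod 12: 2↦2, 29↦5, 43↦7, 72↦0, 112↦4, 143↦11, 154↦10, 159↦3, 176↦8, 189↦9.
All 10 residues are distinct, so no two elements differ by a multiple of 12.

No, no such pair exists.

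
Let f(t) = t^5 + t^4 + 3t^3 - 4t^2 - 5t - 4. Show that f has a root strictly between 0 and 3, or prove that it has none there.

Such a root exists.

f(0) = -4 and f(3) = 350, which have opposite signs.
As a polynomial, f is continuous on every closed interval.
By the Intermediate Value Theorem f must vanish at some point of (0, 3).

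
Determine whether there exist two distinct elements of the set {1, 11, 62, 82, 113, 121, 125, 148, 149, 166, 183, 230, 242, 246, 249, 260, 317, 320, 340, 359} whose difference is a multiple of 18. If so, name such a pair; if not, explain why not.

Reduce each element mod 18: 1↦1, 11↦11, 62↦8, 82↦10, 113↦5, 121↦13, 125↦17, 148↦4, 149↦5, 166↦4, 183↦3, 230↦14, 242↦8, 246↦12, 249↦15, 260↦8, 317↦11, 320↦14, 340↦16, 359↦17. The residue 11 repeats (at 11 and 317), and 317 − 11 = 306 = 17·18.

The pair (11, 317) works.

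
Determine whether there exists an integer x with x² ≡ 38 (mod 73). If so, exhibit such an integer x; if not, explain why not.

x = 29 works: 29² = 841, and 841 − 38 = 803 = 11·73.

x = 29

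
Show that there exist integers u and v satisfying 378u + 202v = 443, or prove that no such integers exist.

Both 378 and 202 are divisible by gcd(378, 202) = 2, hence so is any combination 378u + 202v.
But 443 is not a multiple of 2 (it leaves remainder 1).
Therefore 378u + 202v = 443 has no solution in integers.

There are no such integers.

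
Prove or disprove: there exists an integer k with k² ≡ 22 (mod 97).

k = 64 works: 64² = 4096, and 4096 − 22 = 4074 = 42·97.

k = 64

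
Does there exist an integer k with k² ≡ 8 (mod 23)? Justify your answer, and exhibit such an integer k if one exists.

k = 13

k = 13 works: 13² = 169, and 169 − 8 = 161 = 7·23.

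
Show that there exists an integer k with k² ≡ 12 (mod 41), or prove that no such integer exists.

Apply Euler's criterion with the prime 41: 12 is a quadratic residue iff 12^20 ≡ 1 (mod 41), and a non-residue iff it is ≡ −1.
Repeated squaring mod 41: 12^2 = 144 ≡ 21; 12^4 ≡ 21² = 441 ≡ 31; 12^8 ≡ 31² = 961 ≡ 18; 12^16 ≡ 18² = 324 ≡ 37.
Since 20 = 16 + 4, 12^20 ≡ 37 · 31; multiplying out mod 41: 37·31 = 1147 ≡ 40. Thus 12^20 ≡ 40 ≡ −1 (mod 41).
The value −1 means 12 is a non-residue modulo 41, so k² ≡ 12 (mod 41) is impossible.

There is no such integer.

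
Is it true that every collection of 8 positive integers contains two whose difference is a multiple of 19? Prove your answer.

Try 8 consecutive integers, 90, 91, …, 97. Their remainders mod 19 are 14, 15, 16, 17, 18, 0, 1, 2 — pairwise different, as any 8 ≤ 19 consecutive integers have distinct residues.
Any two of them differ by at most 7 < 19 and by at least 1, so no difference is a multiple of 19.

No; for instance {90, 91, 92, 93, 94, 95, 96, 97} is a counterexample.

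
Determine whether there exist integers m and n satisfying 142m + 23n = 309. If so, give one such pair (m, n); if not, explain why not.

Since gcd(142, 23) = 1, every integer is an integer combination of 142 and 23.
Run the Euclidean algorithm on 142 and 23: 142 = 6·23 + 4, 23 = 5·4 + 3, 4 = 1·3 + 1, 3 = 3·1 + 0.
Unwinding: 1 = 4 − 1·3 = 4 − (23 − 5·4) = −23 + 6·4 = −23 + 6·(142 − 6·23) = 6·142 − 37·23, i.e. 142·6 + 23·(-37) = 1.
Scaling by 309 gives the particular solution (m, n) = (1854, -11433).
Shifting by a multiple of (23, −142) keeps it a solution: m = 1854 − 80·23 = 14, n = -11433 + 80·142 = -73.
Indeed 142·14 + 23·(-73) = 1988 − 1679 = 309.

m = 14, n = -73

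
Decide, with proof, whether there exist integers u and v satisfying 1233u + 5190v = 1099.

gcd(1233, 5190) = 3, so every integer of the form 1233u + 5190v is a multiple of 3.
But 1099 is not a multiple of 3 (it leaves remainder 1).
So the equation is unsolvable over ℤ.

No, no such integers exist.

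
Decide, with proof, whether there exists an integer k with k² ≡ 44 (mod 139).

k = 34

k = 34 works: 34² = 1156, and 1156 − 44 = 1112 = 8·139.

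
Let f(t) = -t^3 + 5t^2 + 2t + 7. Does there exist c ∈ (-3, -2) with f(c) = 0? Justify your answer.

No such root exists.

The endpoint values f(-3) = 73 and f(-2) = 31 are both positive. Claim: f(t) > 0 for every t in (-3, -2).
Shift to the endpoint -2: with t = -2 − u (0 < u < 1), one computes f(-2 − u) = u^3 + 11u^2 + 30u + 31.
The nonzero coefficients here are all positive, so for u > 0 every term is positive (or zero), and the constant term 31 is strictly positive.
So f is strictly positive on (-3, -2); no root exists in the interval.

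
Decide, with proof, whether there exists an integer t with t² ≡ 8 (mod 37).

No such integer exists.

37 is prime, so by Euler's criterion 8 is a square mod 37 iff 8^((37−1)/2) = 8^18 ≡ 1 (mod 37).
Squaring successively (mod 37): 8^2 = 64 ≡ 27; 8^4 ≡ 27² = 729 ≡ 26; 8^8 ≡ 26² = 676 ≡ 10; 8^16 ≡ 10² = 100 ≡ 26.
Since 18 = 16 + 2, 8^18 ≡ 26 · 27; multiplying out mod 37: 26·27 = 702 ≡ 36. Thus 8^18 ≡ 36 ≡ −1 (mod 37).
By Euler's criterion 8 is a quadratic non-residue mod 37: no t satisfies t² ≡ 8 (mod 37).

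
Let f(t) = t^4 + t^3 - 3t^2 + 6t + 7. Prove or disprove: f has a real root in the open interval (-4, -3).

No.

f(-4) = 127 and f(-3) = 16, both positive, so a sign-change argument is unavailable; we show f keeps this sign on the whole interval.
Shift to the endpoint -3: with t = -3 − u (0 < u < 1), one computes f(-3 − u) = u^4 + 11u^3 + 42u^2 + 57u + 16.
The nonzero coefficients here are all positive, so for u > 0 every term is positive (or zero), and the constant term 16 is strictly positive.
So f is strictly positive on (-4, -3); no root exists in the interval.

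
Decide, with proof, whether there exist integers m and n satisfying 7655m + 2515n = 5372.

No such integers exist.

gcd(7655, 2515) = 5, so every integer of the form 7655m + 2515n is a multiple of 5.
But 5372 = 5·1074 + 2, so 5 ∤ 5372.
Therefore 7655m + 2515n = 5372 has no solution in integers.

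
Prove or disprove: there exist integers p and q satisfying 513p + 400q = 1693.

p = 61, q = -74

513 and 400 are coprime, so 513p + 400q ranges over all of ℤ.
Run the Euclidean algorithm on 513 and 400: 513 = 1·400 + 113, 400 = 3·113 + 61, 113 = 1·61 + 52, 61 = 1·52 + 9, 52 = 5·9 + 7, 9 = 1·7 + 2, 7 = 3·2 + 1, 2 = 2·1 + 0.
Working back up the chain: 1 = 7 − 3·2 = 7 − 3·(9 − 1·7) = −3·9 + 4·7 = −3·9 + 4·(52 − 5·9) = 4·52 − 23·9 = 4·52 − 23·(61 − 1·52) = −23·61 + 27·52 = −23·61 + 27·(113 − 1·61) = 27·113 − 50·61 = 27·113 − 50·(400 − 3·113) = −50·400 + 177·113 = −50·400 + 177·(513 − 1·400) = 177·513 − 227·400. So 513·177 + 400·(-227) = 1.
Scaling by 1693 gives the particular solution (p, q) = (299661, -384311).
Shifting by a multiple of (400, −513) keeps it a solution: p = 299661 − 749·400 = 61, q = -384311 + 749·513 = -74.
Check: 513·61 + 400·(-74) = 31293 − 29600 = 1693. ✓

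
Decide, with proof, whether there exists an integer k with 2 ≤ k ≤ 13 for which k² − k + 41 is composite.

There is no such integer k in that range.

The values for k = 2, 3, …, 13 are 43, 47, 53, 61, 71, 83, 97, 113, 131, 151, 173, 197, and each of these is prime.
So no value in the range makes the expression composite.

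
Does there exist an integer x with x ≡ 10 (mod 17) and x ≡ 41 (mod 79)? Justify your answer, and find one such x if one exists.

x = 673

The moduli 17 and 79 are coprime, so by the Chinese Remainder Theorem a unique solution modulo 1343 exists.
Write x = 10 + 17t and require 10 + 17t ≡ 41 (mod 79), i.e. 17t ≡ 31 (mod 79).
Note 17·14 = 238 ≡ 1 (mod 79) (as 238 − 1 = 3·79), so 17⁻¹ ≡ 14.
Multiplying by 14: t ≡ 14·31 = 434 ≡ 39 (mod 79).
Taking t = 39 gives x = 10 + 17·39 = 673.
Indeed 673 ≡ 10 (mod 17) and 673 ≡ 41 (mod 79).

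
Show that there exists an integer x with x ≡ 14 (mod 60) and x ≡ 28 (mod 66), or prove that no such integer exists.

gcd(60, 66) = 6. If x ≡ 14 (mod 60) and x ≡ 28 (mod 66), then x ≡ 14 (mod 6) and x ≡ 28 (mod 6).
However 14 ≡ 2 and 28 ≡ 4 (mod 6), and 2 ≠ 4.
So no integer satisfies both congruences.

No such integer exists.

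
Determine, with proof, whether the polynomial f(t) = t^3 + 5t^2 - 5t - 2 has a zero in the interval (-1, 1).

Such a root exists.

f(-1) = 7 and f(1) = -1, which have opposite signs.
f is continuous everywhere (it is a polynomial), in particular on [-1, 1].
By the Intermediate Value Theorem, f takes the value 0 somewhere in the open interval.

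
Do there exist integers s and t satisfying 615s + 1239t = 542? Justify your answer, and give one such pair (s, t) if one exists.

Any value of 615s + 1239t is a multiple of gcd(615, 1239) = 3.
But 542 = 3·180 + 2, so 3 ∤ 542.
Hence no integers s, t satisfy the equation.

No such integers exist.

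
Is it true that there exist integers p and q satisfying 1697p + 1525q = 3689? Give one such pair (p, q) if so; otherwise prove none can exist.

1697 and 1525 are coprime, so 1697p + 1525q ranges over all of ℤ.
Euclidean algorithm: 1697 = 1·1525 + 172, 1525 = 8·172 + 149, 172 = 1·149 + 23, 149 = 6·23 + 11, 23 = 2·11 + 1, 11 = 11·1 + 0.
Unwinding: 1 = 23 − 2·11 = 23 − 2·(149 − 6·23) = −2·149 + 13·23 = −2·149 + 13·(172 − 1·149) = 13·172 − 15·149 = 13·172 − 15·(1525 − 8·172) = −15·1525 + 133·172 = −15·1525 + 133·(1697 − 1·1525) = 133·1697 − 148·1525, i.e. 1697·133 + 1525·(-148) = 1.
Multiplying through by 3689: p = 133·3689 = 490637, q = (-148)·3689 = -545972 is a solution.
Shifting by a multiple of (1525, −1697) keeps it a solution: p = 490637 − 321·1525 = 1112, q = -545972 + 321·1697 = -1235.
Check: 1697·1112 + 1525·(-1235) = 1887064 − 1883375 = 3689. ✓

p = 1112, q = -1235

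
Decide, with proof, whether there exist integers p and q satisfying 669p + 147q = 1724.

gcd(669, 147) = 3, so every integer of the form 669p + 147q is a multiple of 3.
But 1724 = 3·574 + 2, so 3 ∤ 1724.
Therefore 669p + 147q = 1724 has no solution in integers.

No, no such integers exist.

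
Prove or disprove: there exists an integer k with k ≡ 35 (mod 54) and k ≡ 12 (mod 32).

No such integer exists.

Reduce both congruences modulo 2, which divides 54 and 32: they say k ≡ 35 (mod 2) and k ≡ 12 (mod 2).
But 35 mod 2 = 1 while 12 mod 2 = 0, a contradiction.
Hence the system has no solution.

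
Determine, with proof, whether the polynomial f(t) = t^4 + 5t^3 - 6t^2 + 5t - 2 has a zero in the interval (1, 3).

f has no root in that interval.

f(1) = 3 and f(3) = 175, both positive, so a sign-change argument is unavailable; we show f keeps this sign on the whole interval.
Substitute t = 1 + u, where 0 < u < 2 on the interval. Expanding, f(1 + u) = u^4 + 9u^3 + 15u^2 + 12u + 3.
All 5 nonzero coefficients of this polynomial in u are positive; hence for u > 0 the value is a sum of positive terms (the constant 3 among them).
Therefore f(t) > 0 throughout (1, 3), and f has no zero there.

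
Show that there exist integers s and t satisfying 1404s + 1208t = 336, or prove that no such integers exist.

s = 88, t = -102

Since gcd(1404, 1208) = 4 and 336 = 4·84, Bézout's identity guarantees a solution.
Dividing through by 4 reduces the equation to 351s + 302t = 84.
Run the Euclidean algorithm on 351 and 302: 351 = 1·302 + 49, 302 = 6·49 + 8, 49 = 6·8 + 1, 8 = 8·1 + 0.
Back-substituting, 1 = 49 − 6·8 = 49 − 6·(302 − 6·49) = −6·302 + 37·49 = −6·302 + 37·(351 − 1·302) = 37·351 − 43·302; that is, 351·37 + 302·(-43) = 1.
Times 84: 351·3108 + 302·(-3612) = 84, so (3108, -3612) solves it.
The general solution is s = 3108 + 302k, t = -3612 − 351k; taking k = -10 gives the smaller pair s = 88, t = -102.
Indeed 1404·88 + 1208·(-102) = 123552 − 123216 = 336.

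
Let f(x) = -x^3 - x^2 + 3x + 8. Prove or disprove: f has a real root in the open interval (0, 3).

f(0) = 8 and f(3) = -19, which have opposite signs.
As a polynomial, f is continuous on every closed interval.
By the Intermediate Value Theorem, f takes the value 0 somewhere in the open interval.

Such a root exists.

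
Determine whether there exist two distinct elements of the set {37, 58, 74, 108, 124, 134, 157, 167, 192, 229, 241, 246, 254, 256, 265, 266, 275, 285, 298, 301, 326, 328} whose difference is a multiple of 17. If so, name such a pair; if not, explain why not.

The pair (37, 241) works.

Reduce each element mod 17: 37↦3, 58↦7, 74↦6, 108↦6, 124↦5, 134↦15, 157↦4, 167↦14, 192↦5, 229↦8, 241↦3, 246↦8, 254↦16, 256↦1, 265↦10, 266↦11, 275↦3, 285↦13, 298↦9, 301↦12, 326↦3, 328↦5. The residue 3 repeats (at 37 and 241), and 241 − 37 = 204 = 12·17.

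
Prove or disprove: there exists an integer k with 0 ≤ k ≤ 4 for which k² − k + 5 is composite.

No such integer k in that range exists.

The values for k = 0, 1, …, 4 are 5, 5, 7, 11, 17, and each of these is prime.
So no value in the range makes the expression composite.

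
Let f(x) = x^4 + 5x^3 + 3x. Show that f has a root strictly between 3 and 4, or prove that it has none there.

The endpoint values f(3) = 225 and f(4) = 588 are both positive. Claim: f(x) > 0 for every x in (3, 4).
Substitute x = 3 + u, where 0 < u < 1 on the interval. Expanding, f(3 + u) = u^4 + 17u^3 + 99u^2 + 246u + 225.
The nonzero coefficients here are all positive, so for u > 0 every term is positive (or zero), and the constant term 225 is strictly positive.
So f is strictly positive on (3, 4); no root exists in the interval.

No.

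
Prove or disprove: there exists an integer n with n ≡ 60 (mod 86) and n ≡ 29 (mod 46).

Reduce both congruences modulo 2, which divides 86 and 46: they say n ≡ 60 (mod 2) and n ≡ 29 (mod 2).
These are incompatible: 60 − 29 = 31 is not divisible by 2.
Therefore no such n exists.

No, no such integer exists.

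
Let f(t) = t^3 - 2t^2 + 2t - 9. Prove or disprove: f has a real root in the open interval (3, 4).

No such root exists.

Evaluate at the endpoints: f(3) = 6, f(4) = 31 — same sign (positive).
The derivative f'(t) = 3t^2 - 4t + 2 is a quadratic with discriminant (-4)² − 4·3·2 = -8 < 0; it never vanishes, so it is always positive (sign of the leading coefficient).
So f is strictly increasing; between 3 and 4 its values lie between f(3) = 6 and f(4) = 31, all positive. Therefore f has no root in (3, 4).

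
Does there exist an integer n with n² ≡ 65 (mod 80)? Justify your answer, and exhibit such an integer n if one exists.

n = 25

Take n = 25. Then 25² = 625 = 7·80 + 65, so 25² ≡ 65 (mod 80).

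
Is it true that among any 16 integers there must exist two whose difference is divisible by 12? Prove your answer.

Yes, this is always true.

There are exactly 12 possible remainders on division by 12.
With 16 integers and only 12 classes, the pigeonhole principle forces two of them, say a and b, into the same class.
Then a ≡ b (mod 12), i.e. 12 ∣ (a − b).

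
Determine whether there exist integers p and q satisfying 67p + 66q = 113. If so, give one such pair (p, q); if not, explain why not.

p = 47, q = -46

67 and 66 are coprime, so 67p + 66q ranges over all of ℤ.
Euclidean algorithm: 67 = 1·66 + 1, 66 = 66·1 + 0.
Unwinding: 1 = 67 − 1·66, i.e. 67·1 + 66·(-1) = 1.
Scaling by 113 gives the particular solution (p, q) = (113, -113).
Subtracting 1·66 from p and adding 1·67 to q gives the tidier solution (47, -46).
Indeed 67·47 + 66·(-46) = 3149 − 3036 = 113.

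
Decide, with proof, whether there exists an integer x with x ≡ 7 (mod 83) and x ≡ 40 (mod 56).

gcd(83, 56) = 1, so the Chinese Remainder Theorem guarantees exactly one residue class mod 4648 satisfying both.
Write x = 7 + 83t and require 7 + 83t ≡ 40 (mod 56), i.e. 83t ≡ 33 (mod 56).
83 ≡ 27 (mod 56), so this reads 27t ≡ 33 (mod 56). Invert 27 mod 56 by the Euclidean algorithm: 56 = 2·27 + 2, 27 = 13·2 + 1, 2 = 2·1 + 0; back-substituting, 1 = 27 − 13·2 = 27 − 13·(56 − 2·27) = −13·56 + 27·27. Hence 27·27 ≡ 1, so 27⁻¹ ≡ 27 (mod 56).
Therefore t ≡ 27·33 = 891 ≡ 51 (mod 56).
Taking t = 51 gives x = 7 + 83·51 = 4240.
Indeed 4240 ≡ 7 (mod 83) and 4240 ≡ 40 (mod 56).

x = 4240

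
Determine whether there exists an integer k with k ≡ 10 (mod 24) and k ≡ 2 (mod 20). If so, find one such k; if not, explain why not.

gcd(24, 20) = 4. A simultaneous solution exists iff 10 ≡ 2 (mod 4); here 10 mod 4 = 2 = 2 mod 4, so it does.
List candidates k ≡ 10 (mod 24): 10, 34, 58, 82. Modulo 20 these are 10, 14, 18, 2; 82 gives 2 as required.
Indeed 82 ≡ 10 (mod 24) and 82 ≡ 2 (mod 20).

k = 82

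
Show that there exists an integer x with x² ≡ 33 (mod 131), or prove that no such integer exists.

Take x = 65. Then 65² = 4225 = 32·131 + 33, so 65² ≡ 33 (mod 131).

x = 65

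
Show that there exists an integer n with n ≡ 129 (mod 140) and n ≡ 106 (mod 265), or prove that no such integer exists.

Both moduli are multiples of 5 = gcd(140, 265), so any solution would satisfy n ≡ 129 and n ≡ 106 modulo 5 simultaneously.
But 129 mod 5 = 4 while 106 mod 5 = 1, a contradiction.
Hence the system has no solution.

No such integer exists.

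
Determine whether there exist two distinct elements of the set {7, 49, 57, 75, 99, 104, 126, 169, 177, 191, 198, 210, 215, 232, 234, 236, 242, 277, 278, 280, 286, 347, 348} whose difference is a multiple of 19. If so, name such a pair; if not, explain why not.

Both 49 and 277 leave remainder 11 on division by 19; their difference 228 = 12·19 is a multiple of 19.

49 and 277 are such a pair.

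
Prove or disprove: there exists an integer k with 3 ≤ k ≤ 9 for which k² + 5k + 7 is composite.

At k = 8: 8² + 5·8 + 7 = 111 = 3·37, which is composite.

k = 8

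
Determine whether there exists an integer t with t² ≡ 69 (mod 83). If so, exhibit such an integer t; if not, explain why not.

t = 61

Take t = 61. Then 61² = 3721 = 44·83 + 69, so 61² ≡ 69 (mod 83).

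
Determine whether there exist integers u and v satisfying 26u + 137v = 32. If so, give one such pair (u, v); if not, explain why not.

u = 75, v = -14

Since gcd(26, 137) = 1, every integer is an integer combination of 26 and 137.
Run the Euclidean algorithm on 137 and 26: 137 = 5·26 + 7, 26 = 3·7 + 5, 7 = 1·5 + 2, 5 = 2·2 + 1, 2 = 2·1 + 0.
Working back up the chain: 1 = 5 − 2·2 = 5 − 2·(7 − 1·5) = −2·7 + 3·5 = −2·7 + 3·(26 − 3·7) = 3·26 − 11·7 = 3·26 − 11·(137 − 5·26) = −11·137 + 58·26. So 26·58 + 137·(-11) = 1.
Scaling by 32 gives the particular solution (u, v) = (1856, -352).
Subtracting 13·137 from u and adding 13·26 to v gives the tidier solution (75, -14).
Check: 26·75 + 137·(-14) = 1950 − 1918 = 32. ✓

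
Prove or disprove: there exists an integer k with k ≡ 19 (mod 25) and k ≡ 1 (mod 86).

Since 25 and 86 share no common factor, CRT says the pair of congruences has a solution (unique mod 2150).
Write k = 19 + 25t and require 19 + 25t ≡ 1 (mod 86), i.e. 25t ≡ 68 (mod 86).
Note 25·31 = 775 ≡ 1 (mod 86) (as 775 − 1 = 9·86), so 25⁻¹ ≡ 31.
Multiplying by 31: t ≡ 31·68 = 2108 ≡ 44 (mod 86).
Taking t = 44 gives k = 19 + 25·44 = 1119.
Check: 1119 mod 25 = 19, 1119 mod 86 = 1. ✓

k = 1119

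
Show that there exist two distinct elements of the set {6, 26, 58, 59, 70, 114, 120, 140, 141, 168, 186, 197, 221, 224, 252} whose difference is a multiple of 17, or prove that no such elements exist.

Reduce each element modulo 17: 6↦6, 26↦9, 58↦7, 59↦8, 70↦2, 114↦12, 120↦1, 140↦4, 141↦5, 168↦15, 186↦16, 197↦10, 221↦0, 224↦3, 252↦14.
All 15 residues are distinct, so no two elements differ by a multiple of 17.

There is no such pair.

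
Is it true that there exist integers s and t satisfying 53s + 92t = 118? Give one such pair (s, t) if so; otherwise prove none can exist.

s = 30, t = -16

Since gcd(53, 92) = 1, every integer is an integer combination of 53 and 92.
Run the Euclidean algorithm on 92 and 53: 92 = 1·53 + 39, 53 = 1·39 + 14, 39 = 2·14 + 11, 14 = 1·11 + 3, 11 = 3·3 + 2, 3 = 1·2 + 1, 2 = 2·1 + 0.
Unwinding: 1 = 3 − 1·2 = 3 − (11 − 3·3) = −11 + 4·3 = −11 + 4·(14 − 1·11) = 4·14 − 5·11 = 4·14 − 5·(39 − 2·14) = −5·39 + 14·14 = −5·39 + 14·(53 − 1·39) = 14·53 − 19·39 = 14·53 − 19·(92 − 1·53) = −19·92 + 33·53, i.e. 53·33 + 92·(-19) = 1.
Multiplying through by 118: s = 33·118 = 3894, t = (-19)·118 = -2242 is a solution.
Subtracting 42·92 from s and adding 42·53 to t gives the tidier solution (30, -16).
Indeed 53·30 + 92·(-16) = 1590 − 1472 = 118.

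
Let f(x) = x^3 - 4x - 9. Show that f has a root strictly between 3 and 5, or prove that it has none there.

f(3) = 6 and f(5) = 96, both positive, so a sign-change argument is unavailable; we show f keeps this sign on the whole interval.
Substitute x = 3 + u, where 0 < u < 2 on the interval. Expanding, f(3 + u) = u^3 + 9u^2 + 23u + 6.
The nonzero coefficients here are all positive, so for u > 0 every term is positive (or zero), and the constant term 6 is strictly positive.
So f is strictly positive on (3, 5); no root exists in the interval.

No such root exists.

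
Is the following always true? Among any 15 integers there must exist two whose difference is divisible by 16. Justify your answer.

No; for instance {49, 50, 51, 52, 53, 54, 55, 56, 57, 58, 59, 60, 61, 62, 63} is a counterexample.

Consider the 15 integers 49, 50, …, 63. They lie in distinct residue classes modulo 16, since 15 ≤ 16.
No two share a residue, so no pair has difference divisible by 16; the claim fails for this set.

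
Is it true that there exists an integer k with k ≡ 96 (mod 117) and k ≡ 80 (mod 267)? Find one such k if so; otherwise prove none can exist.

No, no such integer exists.

Both moduli are multiples of 3 = gcd(117, 267), so any solution would satisfy k ≡ 96 and k ≡ 80 modulo 3 simultaneously.
But 96 mod 3 = 0 while 80 mod 3 = 2, a contradiction.
Therefore no such k exists.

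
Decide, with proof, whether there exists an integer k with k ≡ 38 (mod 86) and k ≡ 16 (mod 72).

Here gcd(86, 72) = 2, and both 38 and 16 leave remainder 0 mod 2, so the system is consistent.
Put k = 38 + 86t, so we need 86t ≡ 50 (mod 72), equivalently (divide by 2) 43t ≡ 25 (mod 36).
43 ≡ 7 (mod 36), so this reads 7t ≡ 25 (mod 36). Invert 7 mod 36 by the Euclidean algorithm: 36 = 5·7 + 1, 7 = 7·1 + 0; back-substituting, 1 = 36 − 5·7. Hence 7·(-5) ≡ 1, so 7⁻¹ ≡ -5 ≡ 31 (mod 36).
Therefore t ≡ 31·25 = 775 ≡ 19 (mod 36).
Then k = 38 + 86·19 = 1672.
Verify: 1672 = 19·86 + 38 and 1672 = 23·72 + 16. ✓

k = 1672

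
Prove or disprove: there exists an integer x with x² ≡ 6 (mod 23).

x = 11 works: 11² = 121, and 121 − 6 = 115 = 5·23.

x = 11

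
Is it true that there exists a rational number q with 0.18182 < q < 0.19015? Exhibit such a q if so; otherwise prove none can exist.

q = 3/16

Look for a denominator N such that an integer falls strictly between N·0.18182 and N·0.19015. N = 16 works: 16·0.18182 = 2.90912 < 3 < 3.04240 = 16·0.19015.
Hence 3/16 is a rational number with 0.18182 < 3/16 < 0.19015.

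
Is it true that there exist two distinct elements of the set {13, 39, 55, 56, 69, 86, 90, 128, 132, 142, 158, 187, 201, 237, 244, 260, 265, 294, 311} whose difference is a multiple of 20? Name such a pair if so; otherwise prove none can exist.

Two integers differ by a multiple of 20 exactly when they have the same residue mod 20. The residues are 13↦13, 39↦19, 55↦15, 56↦16, 69↦9, 86↦6, 90↦10, 128↦8, 132↦12, 142↦2, 158↦18, 187↦7, 201↦1, 237↦17, 244↦4, 260↦0, 265↦5, 294↦14, 311↦11.
All 19 residues are distinct, so no two elements differ by a multiple of 20.

No such pair exists.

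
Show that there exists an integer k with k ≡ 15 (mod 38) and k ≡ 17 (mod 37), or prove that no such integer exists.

gcd(38, 37) = 1, so the Chinese Remainder Theorem guarantees exactly one residue class mod 1406 satisfying both.
Any solution of the first congruence is k = 15 + 38t; substituting into the second, 38t ≡ 17 − 15 ≡ 2 (mod 37).
38 ≡ 1 (mod 37), so this reads 1t ≡ 2 (mod 37). So t ≡ 2 (mod 37).
With t = 2: k = 15 + 38·2 = 91.
Indeed 91 ≡ 15 (mod 38) and 91 ≡ 17 (mod 37).

k = 91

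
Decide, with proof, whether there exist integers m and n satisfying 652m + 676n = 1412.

gcd(652, 676) = 4, and 4 divides 1412, so integer solutions exist.
Dividing through by 4 reduces the equation to 163m + 169n = 353.
Run the Euclidean algorithm on 169 and 163: 169 = 1·163 + 6, 163 = 27·6 + 1, 6 = 6·1 + 0.
Back-substituting, 1 = 163 − 27·6 = 163 − 27·(169 − 1·163) = −27·169 + 28·163; that is, 163·28 + 169·(-27) = 1.
Multiplying through by 353: m = 28·353 = 9884, n = (-27)·353 = -9531 is a solution.
Shifting by a multiple of (169, −163) keeps it a solution: m = 9884 − 58·169 = 82, n = -9531 + 58·163 = -77.
Check: 652·82 + 676·(-77) = 53464 − 52052 = 1412. ✓

m = 82, n = -77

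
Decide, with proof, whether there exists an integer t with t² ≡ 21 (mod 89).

t = 56

Take t = 56. Then 56² = 3136 = 35·89 + 21, so 56² ≡ 21 (mod 89).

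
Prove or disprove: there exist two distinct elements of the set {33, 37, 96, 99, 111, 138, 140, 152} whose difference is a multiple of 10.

Reduce each element modulo 10: 33↦3, 37↦7, 96↦6, 99↦9, 111↦1, 138↦8, 140↦0, 152↦2.
No residue repeats among the 8 elements, so no pair has difference ≡ 0 (mod 10).

No, no such pair exists.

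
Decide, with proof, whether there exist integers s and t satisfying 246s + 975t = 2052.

Since gcd(246, 975) = 3 and 2052 = 3·684, Bézout's identity guarantees a solution.
Dividing through by 3 reduces the equation to 82s + 325t = 684.
Run the Euclidean algorithm on 325 and 82: 325 = 3·82 + 79, 82 = 1·79 + 3, 79 = 26·3 + 1, 3 = 3·1 + 0.
Unwinding: 1 = 79 − 26·3 = 79 − 26·(82 − 1·79) = −26·82 + 27·79 = −26·82 + 27·(325 − 3·82) = 27·325 − 107·82, i.e. 82·(-107) + 325·27 = 1.
Multiplying through by 684: s = (-107)·684 = -73188, t = 27·684 = 18468 is a solution.
Adding 226·325 to s and subtracting 226·82 from t gives the tidier solution (262, -64).
Indeed 246·262 + 975·(-64) = 64452 − 62400 = 2052.

s = 262, t = -64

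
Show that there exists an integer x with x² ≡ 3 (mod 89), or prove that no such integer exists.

Apply Euler's criterion with the prime 89: 3 is a quadratic residue iff 3^44 ≡ 1 (mod 89), and a non-residue iff it is ≡ −1.
Squaring successively (mod 89): 3^2 = 9 ≡ 9; 3^4 ≡ 9² = 81 ≡ 81; 3^8 ≡ 81² = 6561 ≡ 64; 3^16 ≡ 64² = 4096 ≡ 2; 3^32 ≡ 2² = 4 ≡ 4.
Since 44 = 32 + 8 + 4, 3^44 ≡ 4 · 64 · 81; multiplying out mod 89: 4·64 = 256 ≡ 78, then 78·81 = 6318 ≡ 88. Thus 3^44 ≡ 88 ≡ −1 (mod 89).
The value −1 means 3 is a non-residue modulo 89, so x² ≡ 3 (mod 89) is impossible.

No such integer exists.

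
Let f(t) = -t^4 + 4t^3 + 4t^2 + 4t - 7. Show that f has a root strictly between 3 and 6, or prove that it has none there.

f(3) = 68 and f(6) = -271, which have opposite signs.
As a polynomial, f is continuous on every closed interval.
By the Intermediate Value Theorem, f takes the value 0 somewhere in the open interval.

Such a root exists.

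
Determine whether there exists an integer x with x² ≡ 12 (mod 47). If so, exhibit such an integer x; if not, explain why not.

x = 24

x = 24 works: 24² = 576, and 576 − 12 = 564 = 12·47.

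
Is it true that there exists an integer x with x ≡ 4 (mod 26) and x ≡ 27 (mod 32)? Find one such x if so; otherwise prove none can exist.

Both moduli are multiples of 2 = gcd(26, 32), so any solution would satisfy x ≡ 4 and x ≡ 27 modulo 2 simultaneously.
These are incompatible: 4 − 27 = -23 is not divisible by 2.
Hence the system has no solution.

No such integer exists.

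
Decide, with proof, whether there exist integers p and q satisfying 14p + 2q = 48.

Every value of 14p + 2q is a multiple of gcd(14, 2) = 2; since 2 ∣ 48, solutions exist.
Dividing through by 2 reduces the equation to 7p + 1q = 24.
The coefficient of q is 1, so setting p = 0 and q = 24 already solves it.
Check: 14·0 + 2·24 = 0 + 48 = 48. ✓

p = 0, q = 24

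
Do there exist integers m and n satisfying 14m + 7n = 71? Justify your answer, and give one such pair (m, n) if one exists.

No such integers exist.

Both 14 and 7 are divisible by gcd(14, 7) = 7, hence so is any combination 14m + 7n.
However 71 leaves remainder 1 on division by 7.
Hence no integers m, n satisfy the equation.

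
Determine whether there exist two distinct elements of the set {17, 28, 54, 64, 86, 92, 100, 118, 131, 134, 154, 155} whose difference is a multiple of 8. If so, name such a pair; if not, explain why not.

Yes: 28 and 92.

Reduce each element mod 8: 17↦1, 28↦4, 54↦6, 64↦0, 86↦6, 92↦4, 100↦4, 118↦6, 131↦3, 134↦6, 154↦2, 155↦3. The residue 4 repeats (at 28 and 92), and 92 − 28 = 64 = 8·8.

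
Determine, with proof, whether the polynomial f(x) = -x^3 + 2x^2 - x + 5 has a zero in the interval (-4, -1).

f(-4) = 105 and f(-1) = 9, both positive, so a sign-change argument is unavailable; we show f keeps this sign on the whole interval.
Substitute x = -1 − u, where 0 < u < 3 on the interval. Expanding, f(-1 − u) = u^3 + 5u^2 + 8u + 9.
All 4 nonzero coefficients of this polynomial in u are positive; hence for u > 0 the value is a sum of positive terms (the constant 9 among them).
Therefore f(x) > 0 throughout (-4, -1), and f has no zero there.

No.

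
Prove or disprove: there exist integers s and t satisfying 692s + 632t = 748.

s = 23, t = -24

gcd(692, 632) = 4, and 4 divides 748, so integer solutions exist.
Dividing through by 4 reduces the equation to 173s + 158t = 187.
Dividing repeatedly: 173 = 1·158 + 15, 158 = 10·15 + 8, 15 = 1·8 + 7, 8 = 1·7 + 1, 7 = 7·1 + 0.
Unwinding: 1 = 8 − 1·7 = 8 − (15 − 1·8) = −15 + 2·8 = −15 + 2·(158 − 10·15) = 2·158 − 21·15 = 2·158 − 21·(173 − 1·158) = −21·173 + 23·158, i.e. 173·(-21) + 158·23 = 1.
Scaling by 187 gives the particular solution (s, t) = (-3927, 4301).
The general solution is s = -3927 + 158k, t = 4301 − 173k; taking k = 25 gives the smaller pair s = 23, t = -24.
Indeed 692·23 + 632·(-24) = 15916 − 15168 = 748.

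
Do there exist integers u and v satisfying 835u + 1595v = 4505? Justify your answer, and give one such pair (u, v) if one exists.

u = 269, v = -138

gcd(835, 1595) = 5, and 5 divides 4505, so integer solutions exist.
Dividing through by 5 reduces the equation to 167u + 319v = 901.
Run the Euclidean algorithm on 319 and 167: 319 = 1·167 + 152, 167 = 1·152 + 15, 152 = 10·15 + 2, 15 = 7·2 + 1, 2 = 2·1 + 0.
Working back up the chain: 1 = 15 − 7·2 = 15 − 7·(152 − 10·15) = −7·152 + 71·15 = −7·152 + 71·(167 − 1·152) = 71·167 − 78·152 = 71·167 − 78·(319 − 1·167) = −78·319 + 149·167. So 167·149 + 319·(-78) = 1.
Scaling by 901 gives the particular solution (u, v) = (134249, -70278).
Subtracting 420·319 from u and adding 420·167 to v gives the tidier solution (269, -138).
Indeed 835·269 + 1595·(-138) = 224615 − 220110 = 4505.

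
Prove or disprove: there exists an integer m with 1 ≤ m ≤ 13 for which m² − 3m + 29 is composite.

At m = 2: 2² − 3·2 + 29 = 27 = 3·9, which is composite.

m = 2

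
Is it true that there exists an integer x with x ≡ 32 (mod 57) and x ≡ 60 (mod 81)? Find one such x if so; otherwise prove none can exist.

Reduce both congruences modulo 3, which divides 57 and 81: they say x ≡ 32 (mod 3) and x ≡ 60 (mod 3).
However 32 ≡ 2 and 60 ≡ 0 (mod 3), and 2 ≠ 0.
Therefore no such x exists.

There is no such integer.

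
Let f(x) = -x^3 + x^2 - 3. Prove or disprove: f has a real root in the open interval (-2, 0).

Yes, f has a root in the interval.

f(-2) = 9 and f(0) = -3, which have opposite signs.
Since f is a polynomial it is continuous on [-2, 0].
By the Intermediate Value Theorem f must vanish at some point of (-2, 0).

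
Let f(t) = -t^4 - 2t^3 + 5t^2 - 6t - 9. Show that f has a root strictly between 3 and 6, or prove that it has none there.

The endpoint values f(3) = -117 and f(6) = -1593 are both negative. Claim: f(t) < 0 for every t in (3, 6).
Shift to the endpoint 3: with t = 3 + u (0 < u < 3), one computes f(3 + u) = -u^4 - 14u^3 - 67u^2 - 138u - 117.
All 5 nonzero coefficients of this polynomial in u are negative; hence for u > 0 the value is a sum of negative terms (the constant -117 among them).
Therefore f(t) < 0 throughout (3, 6), and f has no zero there.

f has no root in that interval.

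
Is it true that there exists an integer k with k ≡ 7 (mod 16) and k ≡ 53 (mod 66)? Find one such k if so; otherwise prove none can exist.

The moduli are not coprime: gcd(16, 66) = 2. Compatibility requires 2 ∣ (53 − 7) = 46, which holds, so solutions exist.
The integers ≡ 7 (mod 16) are 7, 23, 39, 55, 71, 87, 103, 119, …; their remainders mod 66 are 7, 23, 39, 55, 5, 21, 37, 53, so k = 119 is the first that is ≡ 53 (mod 66).
Verify: 119 = 7·16 + 7 and 119 = 1·66 + 53. ✓

k = 119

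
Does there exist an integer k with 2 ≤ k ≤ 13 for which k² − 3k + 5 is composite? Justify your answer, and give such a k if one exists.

At k = 11: 11² − 3·11 + 5 = 93 = 3·31, which is composite.

k = 11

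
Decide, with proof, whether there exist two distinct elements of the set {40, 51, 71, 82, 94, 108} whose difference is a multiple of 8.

No such pair exists.

Reduce each element modulo 8: 40↦0, 51↦3, 71↦7, 82↦2, 94↦6, 108↦4.
No residue repeats among the 6 elements, so no pair has difference ≡ 0 (mod 8).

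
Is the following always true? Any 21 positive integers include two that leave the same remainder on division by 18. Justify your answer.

True.

Each integer lies in one of the 18 residue classes modulo 18.
With 21 integers and only 18 classes, the pigeonhole principle forces two of them, say a and b, into the same class.
That is, a and b leave the same remainder on division by 18, as claimed.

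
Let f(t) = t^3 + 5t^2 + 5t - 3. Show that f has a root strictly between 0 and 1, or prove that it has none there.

f(0) = -3 and f(1) = 8, which have opposite signs.
As a polynomial, f is continuous on every closed interval.
By the Intermediate Value Theorem, f takes the value 0 somewhere in the open interval.

Such a root exists.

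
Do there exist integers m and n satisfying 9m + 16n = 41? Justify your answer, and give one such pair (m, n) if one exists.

m = 1, n = 2

9 and 16 are coprime, so 9m + 16n ranges over all of ℤ.
Run the Euclidean algorithm on 16 and 9: 16 = 1·9 + 7, 9 = 1·7 + 2, 7 = 3·2 + 1, 2 = 2·1 + 0.
Unwinding: 1 = 7 − 3·2 = 7 − 3·(9 − 1·7) = −3·9 + 4·7 = −3·9 + 4·(16 − 1·9) = 4·16 − 7·9, i.e. 9·(-7) + 16·4 = 1.
Scaling by 41 gives the particular solution (m, n) = (-287, 164).
The general solution is m = -287 + 16k, n = 164 − 9k; taking k = 18 gives the smaller pair m = 1, n = 2.
Check: 9·1 + 16·2 = 9 + 32 = 41. ✓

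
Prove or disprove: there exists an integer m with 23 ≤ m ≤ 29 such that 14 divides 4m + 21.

The values of 4m + 21 for m = 23, 24, …, 29 are 113, 117, 121, 125, 129, 133, 137; reduced mod 14 these are 1, 5, 9, 13, 3, 7, 11.
None is 0, so 14 never divides 4m + 21 on this range.

No, no such integer m in that range exists.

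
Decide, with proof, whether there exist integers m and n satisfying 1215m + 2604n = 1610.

Any value of 1215m + 2604n is a multiple of gcd(1215, 2604) = 3.
But 1610 is not a multiple of 3 (it leaves remainder 2).
Hence no integers m, n satisfy the equation.

No such integers exist.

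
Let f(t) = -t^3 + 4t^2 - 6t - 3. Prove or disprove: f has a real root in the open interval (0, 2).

f(0) = -3 and f(2) = -7, both negative.
f'(t) = -3t^2 + 8t - 6 has discriminant 8² − 4·(-3)·(-6) = -8 < 0, so f' has no real roots and is negative for every real t.
Hence f is strictly decreasing on ℝ, and in particular on [0, 2]. A strictly monotone function with same-sign endpoint values stays negative on the whole interval, so f has no zero in (0, 2).

f has no root in that interval.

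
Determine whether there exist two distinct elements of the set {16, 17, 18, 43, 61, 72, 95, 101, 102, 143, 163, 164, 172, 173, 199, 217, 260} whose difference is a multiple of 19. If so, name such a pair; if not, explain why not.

There is no such pair.

Reduce each element modulo 19: 16↦16, 17↦17, 18↦18, 43↦5, 61↦4, 72↦15, 95↦0, 101↦6, 102↦7, 143↦10, 163↦11, 164↦12, 172↦1, 173↦2, 199↦9, 217↦8, 260↦13.
All 17 residues are distinct, so no two elements differ by a multiple of 19.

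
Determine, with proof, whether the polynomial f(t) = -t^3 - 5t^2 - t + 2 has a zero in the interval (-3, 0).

Yes, f has a root in the interval.

f(-3) = -13 and f(0) = 2, which have opposite signs.
Since f is a polynomial it is continuous on [-3, 0].
By the Intermediate Value Theorem, f takes the value 0 somewhere in the open interval.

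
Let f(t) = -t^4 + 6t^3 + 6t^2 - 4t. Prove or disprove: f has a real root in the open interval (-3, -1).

f(-3) = -177 and f(-1) = 3, which have opposite signs.
Since f is a polynomial it is continuous on [-3, -1].
By the Intermediate Value Theorem f must vanish at some point of (-3, -1).

Yes, f has a root in the interval.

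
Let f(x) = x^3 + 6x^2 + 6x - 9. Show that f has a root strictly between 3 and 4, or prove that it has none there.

f(3) = 90 and f(4) = 175, both positive, so a sign-change argument is unavailable; we show f keeps this sign on the whole interval.
Substitute x = 3 + u, where 0 < u < 1 on the interval. Expanding, f(3 + u) = u^3 + 15u^2 + 69u + 90.
The nonzero coefficients here are all positive, so for u > 0 every term is positive (or zero), and the constant term 90 is strictly positive.
So f is strictly positive on (3, 4); no root exists in the interval.

f has no root in that interval.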